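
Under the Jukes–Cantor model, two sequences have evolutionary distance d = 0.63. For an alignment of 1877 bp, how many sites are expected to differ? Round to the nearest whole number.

800

Invert JC69: p = (3/4)(1 − e^(−4d/3)) = 0.75 × (1 − e^(-0.84)) = 0.75 × (1 − 0.431711) = 0.426217.
Expected differing sites = pL ≈ 0.426217 × 1877 = 800.009309 ≈ 800.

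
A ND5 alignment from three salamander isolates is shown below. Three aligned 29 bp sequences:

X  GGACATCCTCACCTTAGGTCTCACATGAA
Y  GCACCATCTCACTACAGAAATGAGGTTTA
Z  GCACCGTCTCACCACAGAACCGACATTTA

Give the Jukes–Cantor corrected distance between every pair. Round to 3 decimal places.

X–Y: 15/29 sites differ → p ≈ 0.517241, d = −0.75 ln(1 − 0.689655) = 0.877553 ≈ 0.878.
X–Z: 12/29 sites differ → p ≈ 0.413793, d = −0.75 ln(1 − 0.551724) = 0.601760 ≈ 0.602.
Y–Z: 6/29 sites differ → p ≈ 0.206897, d = −0.75 ln(1 − 0.275863) = 0.242081 ≈ 0.242.

d(X,Y) = 0.878, d(X,Z) = 0.602, d(Y,Z) = 0.242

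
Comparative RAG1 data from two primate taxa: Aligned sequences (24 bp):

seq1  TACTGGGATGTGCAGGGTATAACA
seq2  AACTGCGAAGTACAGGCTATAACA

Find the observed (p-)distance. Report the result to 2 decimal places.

The sequences differ at 5 of 24 positions (sites 1, 6, 9, 12, 17).
p = 5/24 = 0.208333… ≈ 0.21 (to 2 d.p.).

0.21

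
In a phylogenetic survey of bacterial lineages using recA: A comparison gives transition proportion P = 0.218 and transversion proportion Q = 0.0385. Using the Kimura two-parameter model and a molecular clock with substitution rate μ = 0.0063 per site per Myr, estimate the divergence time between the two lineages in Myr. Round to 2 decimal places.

27.12

Under the Kimura two-parameter model, d = −½ ln(1 − 2P − Q) − ¼ ln(1 − 2Q).
1 − 2P − Q = 0.5255, giving −½ ln(0.5255) = 0.321703.
1 − 2Q = 0.923, giving −¼ ln(0.923) = 0.020032.
d = 0.321703 + 0.020032 = 0.341735.
Under a molecular clock d = 2μt, so t = d/(2μ) = 0.341735 / (2 × 0.0063) = 27.12 Myr.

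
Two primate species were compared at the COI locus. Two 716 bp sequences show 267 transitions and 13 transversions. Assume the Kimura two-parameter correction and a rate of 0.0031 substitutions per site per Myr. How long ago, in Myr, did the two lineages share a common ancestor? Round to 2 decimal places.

P = 267/716 ≈ 0.372905 and Q = 13/716 ≈ 0.018156.
Under the Kimura two-parameter model, d = −½ ln(1 − 2P − Q) − ¼ ln(1 − 2Q).
1 − 2P − Q = 0.236034, giving −½ ln(0.236034) = 0.721890.
1 − 2Q = 0.963688, giving −¼ ln(0.963688) = 0.009247.
d = 0.721890 + 0.009247 = 0.731137.
Under a molecular clock d = 2μt, so t = d/(2μ) = 0.731137 / (2 × 0.0031) = 117.93 Myr.

117.93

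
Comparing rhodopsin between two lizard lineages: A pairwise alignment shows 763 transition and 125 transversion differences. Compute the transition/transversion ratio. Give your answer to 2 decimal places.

6.10

R = 763/125 = 6.104 ≈ 6.10 (to 2 d.p.).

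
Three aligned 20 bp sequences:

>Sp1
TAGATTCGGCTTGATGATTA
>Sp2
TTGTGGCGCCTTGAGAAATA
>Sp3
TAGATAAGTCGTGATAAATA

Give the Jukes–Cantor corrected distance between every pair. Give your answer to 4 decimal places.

d(Sp1,Sp2) = 0.5716, d(Sp1,Sp3) = 0.3831, d(Sp2,Sp3) = 0.5716

Sp1–Sp2: 8/20 sites differ → p = 0.4, d = −0.75 ln(1 − 0.533333) = 0.571605 ≈ 0.5716.
Sp1–Sp3: 6/20 sites differ → p = 0.3, d = −0.75 ln(1 − 0.4) = 0.383119 ≈ 0.3831.
Sp2–Sp3: 8/20 sites differ → p = 0.4, d = −0.75 ln(1 − 0.533333) = 0.571605 ≈ 0.5716.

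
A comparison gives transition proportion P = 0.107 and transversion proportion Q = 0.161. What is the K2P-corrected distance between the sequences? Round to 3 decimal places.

0.332

Under the Kimura two-parameter model, d = −½ ln(1 − 2P − Q) − ¼ ln(1 − 2Q).
1 − 2P − Q = 0.625, giving −½ ln(0.625) = 0.235002.
1 − 2Q = 0.678, giving −¼ ln(0.678) = 0.097152.
d = 0.235002 + 0.097152 = 0.332154.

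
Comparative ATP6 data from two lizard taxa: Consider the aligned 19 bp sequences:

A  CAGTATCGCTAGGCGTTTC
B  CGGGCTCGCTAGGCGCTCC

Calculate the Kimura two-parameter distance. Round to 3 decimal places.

Of 19 sites, 3 differences are transitions and 2 are transversions, so P = 3/19 ≈ 0.157895 and Q = 2/19 ≈ 0.105263.
Under the Kimura two-parameter model, d = −½ ln(1 − 2P − Q) − ¼ ln(1 − 2Q).
1 − 2P − Q = 0.578947, giving −½ ln(0.578947) = 0.273272.
1 − 2Q = 0.789474, giving −¼ ln(0.789474) = 0.059097.
d = 0.273272 + 0.059097 = 0.332369.

0.332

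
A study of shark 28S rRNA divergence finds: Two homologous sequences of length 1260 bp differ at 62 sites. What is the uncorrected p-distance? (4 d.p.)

p = 62/1260 = 0.049206… ≈ 0.0492 (to 4 d.p.).

0.0492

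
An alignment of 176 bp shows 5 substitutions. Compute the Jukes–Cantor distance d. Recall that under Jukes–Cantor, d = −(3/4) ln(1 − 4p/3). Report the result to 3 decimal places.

p = 5/176 ≈ 0.028409.
d = −(3/4) ln(1 − 4p/3) = −0.75 ln(1 − 0.037879) = −0.75 ln(0.962121)
  = −0.75 × (-0.038615) = 0.028961 substitutions/site.

0.029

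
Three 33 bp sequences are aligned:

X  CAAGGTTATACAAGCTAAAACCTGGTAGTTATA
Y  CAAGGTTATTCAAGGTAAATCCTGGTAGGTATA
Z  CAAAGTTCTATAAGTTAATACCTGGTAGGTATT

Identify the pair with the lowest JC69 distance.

X–Y: 4/33 differ, p = 0.121, d = 0.132.
X–Z: 7/33 differ, p = 0.212, d = 0.249.
Y–Z: 8/33 differ, p = 0.242, d = 0.293.
The smallest distance is between X and Y.

X and Y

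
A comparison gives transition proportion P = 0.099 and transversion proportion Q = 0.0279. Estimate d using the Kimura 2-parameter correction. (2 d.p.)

0.14

Under the Kimura two-parameter model, d = −½ ln(1 − 2P − Q) − ¼ ln(1 − 2Q).
1 − 2P − Q = 0.7741, giving −½ ln(0.7741) = 0.128027.
1 − 2Q = 0.9442, giving −¼ ln(0.9442) = 0.014354.
d = 0.128027 + 0.014354 = 0.142381.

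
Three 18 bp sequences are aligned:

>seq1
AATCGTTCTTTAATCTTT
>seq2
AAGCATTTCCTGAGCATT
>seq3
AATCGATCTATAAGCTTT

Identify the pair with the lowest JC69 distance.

seq1–seq2: 8/18 differ, p = 0.444, d = 0.673.
seq1–seq3: 3/18 differ, p = 0.167, d = 0.188.
seq2–seq3: 8/18 differ, p = 0.444, d = 0.673.
The smallest distance is between seq1 and seq3.

seq1 and seq3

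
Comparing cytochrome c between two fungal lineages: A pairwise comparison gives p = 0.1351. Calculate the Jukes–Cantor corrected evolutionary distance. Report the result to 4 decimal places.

0.1490

d = −(3/4) ln(1 − 4p/3) = −0.75 ln(1 − 0.180133) = −0.75 ln(0.819867)
  = −0.75 × (-0.198613) = 0.148960 substitutions/site.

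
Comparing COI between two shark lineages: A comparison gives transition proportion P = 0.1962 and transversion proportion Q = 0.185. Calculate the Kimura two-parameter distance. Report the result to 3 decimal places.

0.546

Under the Kimura two-parameter model, d = −½ ln(1 − 2P − Q) − ¼ ln(1 − 2Q).
1 − 2P − Q = 0.4226, giving −½ ln(0.4226) = 0.430665.
1 − 2Q = 0.63, giving −¼ ln(0.63) = 0.115509.
d = 0.430665 + 0.115509 = 0.546174.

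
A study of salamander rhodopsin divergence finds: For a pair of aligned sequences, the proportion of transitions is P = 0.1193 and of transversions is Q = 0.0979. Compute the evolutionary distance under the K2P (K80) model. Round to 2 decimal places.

0.26

Under the Kimura two-parameter model, d = −½ ln(1 − 2P − Q) − ¼ ln(1 − 2Q).
1 − 2P − Q = 0.6635, giving −½ ln(0.6635) = 0.205113.
1 − 2Q = 0.8042, giving −¼ ln(0.8042) = 0.054477.
d = 0.205113 + 0.054477 = 0.259590.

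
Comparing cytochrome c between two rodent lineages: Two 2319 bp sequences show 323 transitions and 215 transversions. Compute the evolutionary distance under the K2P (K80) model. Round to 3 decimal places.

P = 323/2319 ≈ 0.139284 and Q = 215/2319 ≈ 0.092712.
Under the Kimura two-parameter model, d = −½ ln(1 − 2P − Q) − ¼ ln(1 − 2Q).
1 − 2P − Q = 0.62872, giving −½ ln(0.62872) = 0.232035.
1 − 2Q = 0.814576, giving −¼ ln(0.814576) = 0.051272.
d = 0.232035 + 0.051272 = 0.283307.

0.283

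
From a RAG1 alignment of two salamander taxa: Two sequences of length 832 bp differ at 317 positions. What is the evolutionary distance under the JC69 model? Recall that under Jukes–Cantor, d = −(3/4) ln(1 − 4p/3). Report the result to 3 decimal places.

0.532

p = 317/832 ≈ 0.38101.
d = −(3/4) ln(1 − 4p/3) = −0.75 ln(1 − 0.508013) = −0.75 ln(0.491987)
  = −0.75 × (-0.709303) = 0.531977 substitutions/site.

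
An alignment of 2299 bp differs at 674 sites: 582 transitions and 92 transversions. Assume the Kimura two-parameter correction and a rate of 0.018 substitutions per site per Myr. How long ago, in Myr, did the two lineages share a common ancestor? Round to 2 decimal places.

11.56

P = 582/2299 ≈ 0.253154 and Q = 92/2299 ≈ 0.040017.
Under the Kimura two-parameter model, d = −½ ln(1 − 2P − Q) − ¼ ln(1 − 2Q).
1 − 2P − Q = 0.453675, giving −½ ln(0.453675) = 0.395187.
1 − 2Q = 0.919966, giving −¼ ln(0.919966) = 0.020855.
d = 0.395187 + 0.020855 = 0.416042.
Under a molecular clock d = 2μt, so t = d/(2μ) = 0.416042 / (2 × 0.018) = 11.56 Myr.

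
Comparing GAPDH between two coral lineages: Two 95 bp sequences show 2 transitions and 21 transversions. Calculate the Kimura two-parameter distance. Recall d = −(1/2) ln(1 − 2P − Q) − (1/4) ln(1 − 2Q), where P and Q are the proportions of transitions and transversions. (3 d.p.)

P = 2/95 ≈ 0.021053 and Q = 21/95 ≈ 0.221053.
Under the Kimura two-parameter model, d = −½ ln(1 − 2P − Q) − ¼ ln(1 − 2Q).
1 − 2P − Q = 0.736841, giving −½ ln(0.736841) = 0.152692.
1 − 2Q = 0.557894, giving −¼ ln(0.557894) = 0.145897.
d = 0.152692 + 0.145897 = 0.298589.

0.299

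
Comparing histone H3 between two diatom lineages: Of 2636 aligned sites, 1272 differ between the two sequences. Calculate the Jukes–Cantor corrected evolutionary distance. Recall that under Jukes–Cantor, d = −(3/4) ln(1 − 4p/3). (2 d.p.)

0.77

p = 1272/2636 ≈ 0.482549.
d = −(3/4) ln(1 − 4p/3) = −0.75 ln(1 − 0.643399) = −0.75 ln(0.356601)
  = −0.75 × (-1.031138) = 0.773354 substitutions/site.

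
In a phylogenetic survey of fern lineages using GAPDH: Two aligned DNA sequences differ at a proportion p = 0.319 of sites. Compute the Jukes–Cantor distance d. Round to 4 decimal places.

0.4155

d = −(3/4) ln(1 − 4p/3) = −0.75 ln(1 − 0.425333) = −0.75 ln(0.574667)
  = −0.75 × (-0.553965) = 0.415474 substitutions/site.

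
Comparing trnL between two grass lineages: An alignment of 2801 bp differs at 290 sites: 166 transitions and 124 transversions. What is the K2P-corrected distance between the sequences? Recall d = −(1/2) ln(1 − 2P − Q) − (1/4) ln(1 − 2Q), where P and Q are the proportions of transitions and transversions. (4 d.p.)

0.1120

P = 166/2801 ≈ 0.059265 and Q = 124/2801 ≈ 0.04427.
Under the Kimura two-parameter model, d = −½ ln(1 − 2P − Q) − ¼ ln(1 − 2Q).
1 − 2P − Q = 0.8372, giving −½ ln(0.8372) = 0.088846.
1 − 2Q = 0.91146, giving −¼ ln(0.91146) = 0.023177.
d = 0.088846 + 0.023177 = 0.112023.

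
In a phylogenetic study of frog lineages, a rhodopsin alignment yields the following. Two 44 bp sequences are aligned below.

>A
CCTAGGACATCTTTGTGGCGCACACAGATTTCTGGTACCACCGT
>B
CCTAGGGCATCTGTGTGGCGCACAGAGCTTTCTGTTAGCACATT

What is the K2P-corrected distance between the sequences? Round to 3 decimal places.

0.210

Of 44 sites, 1 differences are transitions and 7 are transversions, so P = 1/44 ≈ 0.022727 and Q = 7/44 ≈ 0.159091.
Under the Kimura two-parameter model, d = −½ ln(1 − 2P − Q) − ¼ ln(1 − 2Q).
1 − 2P − Q = 0.795455, giving −½ ln(0.795455) = 0.114421.
1 − 2Q = 0.681818, giving −¼ ln(0.681818) = 0.095748.
d = 0.114421 + 0.095748 = 0.210169.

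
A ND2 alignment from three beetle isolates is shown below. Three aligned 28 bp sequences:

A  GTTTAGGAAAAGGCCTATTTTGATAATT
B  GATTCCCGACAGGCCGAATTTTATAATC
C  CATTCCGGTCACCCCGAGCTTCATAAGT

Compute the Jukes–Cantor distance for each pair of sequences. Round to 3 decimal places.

A–B: 10/28 sites differ → p ≈ 0.357143, d = −0.75 ln(1 − 0.476191) = 0.484971 ≈ 0.485.
A–C: 14/28 sites differ → p = 0.5, d = −0.75 ln(1 − 0.666667) = 0.823960 ≈ 0.824.
B–C: 10/28 sites differ → p ≈ 0.357143, d = −0.75 ln(1 − 0.476191) = 0.484971 ≈ 0.485.

d(A,B) = 0.485, d(A,C) = 0.824, d(B,C) = 0.485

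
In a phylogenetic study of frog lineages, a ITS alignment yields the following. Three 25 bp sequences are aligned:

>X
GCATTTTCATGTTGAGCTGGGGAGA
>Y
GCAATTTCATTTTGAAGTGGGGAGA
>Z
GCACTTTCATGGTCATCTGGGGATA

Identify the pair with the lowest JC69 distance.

X and Y

X–Y: 4/25 differ, p = 0.160, d = 0.180.
X–Z: 5/25 differ, p = 0.200, d = 0.233.
Y–Z: 7/25 differ, p = 0.280, d = 0.351.
The smallest distance is between X and Y.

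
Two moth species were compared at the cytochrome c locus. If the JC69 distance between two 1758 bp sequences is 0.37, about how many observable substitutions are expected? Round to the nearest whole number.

513

Invert JC69: p = (3/4)(1 − e^(−4d/3)) = 0.75 × (1 − e^(-0.493333)) = 0.75 × (1 − 0.610588) = 0.292059.
Expected differing sites = pL ≈ 0.292059 × 1758 = 513.439722 ≈ 513.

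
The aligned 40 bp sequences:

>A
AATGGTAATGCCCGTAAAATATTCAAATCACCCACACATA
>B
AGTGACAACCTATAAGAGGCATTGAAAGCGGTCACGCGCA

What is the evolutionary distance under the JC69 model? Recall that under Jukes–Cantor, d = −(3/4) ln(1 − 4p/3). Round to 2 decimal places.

0.99

The sequences differ at 22 of 40 sites, so p = 22/40 = 0.55.
d = −(3/4) ln(1 − 4p/3) = −0.75 ln(1 − 0.733333) = −0.75 ln(0.266667)
  = −0.75 × (-1.321755) = 0.991316 substitutions/site.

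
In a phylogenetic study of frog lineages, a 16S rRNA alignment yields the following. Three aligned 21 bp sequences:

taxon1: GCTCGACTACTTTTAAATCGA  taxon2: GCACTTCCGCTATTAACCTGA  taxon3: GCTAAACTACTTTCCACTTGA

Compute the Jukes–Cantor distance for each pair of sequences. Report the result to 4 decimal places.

d(taxon1,taxon2) = 0.6355, d(taxon1,taxon3) = 0.3597, d(taxon2,taxon3) = 0.7557

taxon1–taxon2: 9/21 sites differ → p ≈ 0.428571, d = −0.75 ln(1 − 0.571428) = 0.635472 ≈ 0.6355.
taxon1–taxon3: 6/21 sites differ → p ≈ 0.285714, d = −0.75 ln(1 − 0.380952) = 0.359679 ≈ 0.3597.
taxon2–taxon3: 10/21 sites differ → p ≈ 0.47619, d = −0.75 ln(1 − 0.63492) = 0.755729 ≈ 0.7557.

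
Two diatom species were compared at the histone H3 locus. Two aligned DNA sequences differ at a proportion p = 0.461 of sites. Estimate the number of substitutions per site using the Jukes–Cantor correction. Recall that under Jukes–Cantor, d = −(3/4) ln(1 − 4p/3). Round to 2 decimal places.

0.72

d = −(3/4) ln(1 − 4p/3) = −0.75 ln(1 − 0.614667) = −0.75 ln(0.385333)
  = −0.75 × (-0.953647) = 0.715235 substitutions/site.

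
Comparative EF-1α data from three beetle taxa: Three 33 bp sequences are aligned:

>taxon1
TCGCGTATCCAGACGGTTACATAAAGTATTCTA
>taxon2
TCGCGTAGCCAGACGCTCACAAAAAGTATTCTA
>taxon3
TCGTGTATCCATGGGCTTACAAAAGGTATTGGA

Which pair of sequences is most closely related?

taxon1–taxon2: 4/33 differ, p = 0.121, d = 0.132.
taxon1–taxon3: 9/33 differ, p = 0.273, d = 0.339.
taxon2–taxon3: 9/33 differ, p = 0.273, d = 0.339.
The smallest distance is between taxon1 and taxon2.

taxon1 and taxon2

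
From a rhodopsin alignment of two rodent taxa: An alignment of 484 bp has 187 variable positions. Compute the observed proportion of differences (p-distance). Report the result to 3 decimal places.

0.386

p = 187/484 = 0.386363… ≈ 0.386 (to 3 d.p.).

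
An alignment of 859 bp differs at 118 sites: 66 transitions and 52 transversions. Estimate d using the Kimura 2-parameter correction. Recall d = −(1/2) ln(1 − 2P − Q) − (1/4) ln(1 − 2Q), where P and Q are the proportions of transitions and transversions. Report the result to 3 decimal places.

0.153

P = 66/859 ≈ 0.076834 and Q = 52/859 ≈ 0.060536.
Under the Kimura two-parameter model, d = −½ ln(1 − 2P − Q) − ¼ ln(1 − 2Q).
1 − 2P − Q = 0.785796, giving −½ ln(0.785796) = 0.120529.
1 − 2Q = 0.878928, giving −¼ ln(0.878928) = 0.032263.
d = 0.120529 + 0.032263 = 0.152792.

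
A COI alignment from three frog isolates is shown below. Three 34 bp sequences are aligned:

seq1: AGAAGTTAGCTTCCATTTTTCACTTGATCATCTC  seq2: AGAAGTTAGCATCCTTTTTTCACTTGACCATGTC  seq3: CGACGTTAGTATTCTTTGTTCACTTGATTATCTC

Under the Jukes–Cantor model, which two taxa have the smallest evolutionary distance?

seq1 and seq2

seq1–seq2: 4/34 differ, p = 0.118, d = 0.128.
seq1–seq3: 8/34 differ, p = 0.235, d = 0.282.
seq2–seq3: 8/34 differ, p = 0.235, d = 0.282.
The smallest distance is between seq1 and seq2.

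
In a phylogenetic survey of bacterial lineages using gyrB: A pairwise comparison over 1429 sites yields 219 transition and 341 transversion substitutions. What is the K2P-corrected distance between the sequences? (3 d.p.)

P = 219/1429 ≈ 0.153254 and Q = 341/1429 ≈ 0.238628.
Under the Kimura two-parameter model, d = −½ ln(1 − 2P − Q) − ¼ ln(1 − 2Q).
1 − 2P − Q = 0.454864, giving −½ ln(0.454864) = 0.393878.
1 − 2Q = 0.522744, giving −¼ ln(0.522744) = 0.162166.
d = 0.393878 + 0.162166 = 0.556044.

0.556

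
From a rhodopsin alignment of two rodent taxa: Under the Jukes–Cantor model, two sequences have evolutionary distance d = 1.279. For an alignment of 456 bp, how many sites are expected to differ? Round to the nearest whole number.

Invert JC69: p = (3/4)(1 − e^(−4d/3)) = 0.75 × (1 − e^(-1.705333)) = 0.75 × (1 − 0.181712) = 0.613716.
Expected differing sites = pL ≈ 0.613716 × 456 = 279.854496 ≈ 280.

280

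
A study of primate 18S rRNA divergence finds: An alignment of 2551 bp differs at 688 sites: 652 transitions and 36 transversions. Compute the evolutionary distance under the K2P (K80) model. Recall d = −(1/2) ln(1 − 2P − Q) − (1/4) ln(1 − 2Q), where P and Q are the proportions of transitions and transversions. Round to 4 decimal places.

0.3797

P = 652/2551 ≈ 0.255586 and Q = 36/2551 ≈ 0.014112.
Under the Kimura two-parameter model, d = −½ ln(1 − 2P − Q) − ¼ ln(1 − 2Q).
1 − 2P − Q = 0.474716, giving −½ ln(0.474716) = 0.372519.
1 − 2Q = 0.971776, giving −¼ ln(0.971776) = 0.007157.
d = 0.372519 + 0.007157 = 0.379676.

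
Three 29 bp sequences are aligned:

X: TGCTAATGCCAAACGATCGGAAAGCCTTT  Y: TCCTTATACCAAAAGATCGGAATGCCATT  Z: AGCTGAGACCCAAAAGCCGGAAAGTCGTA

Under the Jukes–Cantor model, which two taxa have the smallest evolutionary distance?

X and Y

X–Y: 6/29 differ, p = 0.207, d = 0.242.
X–Z: 12/29 differ, p = 0.414, d = 0.602.
Y–Z: 12/29 differ, p = 0.414, d = 0.602.
The smallest distance is between X and Y.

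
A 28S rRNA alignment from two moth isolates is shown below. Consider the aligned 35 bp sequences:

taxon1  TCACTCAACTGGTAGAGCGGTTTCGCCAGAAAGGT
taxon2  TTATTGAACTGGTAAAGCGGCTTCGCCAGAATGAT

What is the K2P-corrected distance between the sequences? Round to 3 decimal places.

Of 35 sites, 5 differences are transitions and 2 are transversions, so P = 5/35 ≈ 0.142857 and Q = 2/35 ≈ 0.057143.
Under the Kimura two-parameter model, d = −½ ln(1 − 2P − Q) − ¼ ln(1 − 2Q).
1 − 2P − Q = 0.657143, giving −½ ln(0.657143) = 0.209927.
1 − 2Q = 0.885714, giving −¼ ln(0.885714) = 0.030340.
d = 0.209927 + 0.030340 = 0.240267.

0.240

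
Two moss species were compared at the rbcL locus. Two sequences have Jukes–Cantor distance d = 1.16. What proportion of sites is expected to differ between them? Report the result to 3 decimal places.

0.590

p = (3/4)(1 − e^(−4d/3)) = 0.75 × (1 − e^(-1.546667)) = 0.75 × (1 − 0.212957) = 0.590282.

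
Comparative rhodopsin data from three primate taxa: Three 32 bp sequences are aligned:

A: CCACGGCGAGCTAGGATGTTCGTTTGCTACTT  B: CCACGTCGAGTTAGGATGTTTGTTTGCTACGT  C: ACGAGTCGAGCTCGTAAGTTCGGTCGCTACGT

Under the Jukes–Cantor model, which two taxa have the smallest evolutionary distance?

A and B

A–B: 4/32 differ, p = 0.125, d = 0.137.
A–C: 10/32 differ, p = 0.313, d = 0.404.
B–C: 10/32 differ, p = 0.313, d = 0.404.
The smallest distance is between A and B.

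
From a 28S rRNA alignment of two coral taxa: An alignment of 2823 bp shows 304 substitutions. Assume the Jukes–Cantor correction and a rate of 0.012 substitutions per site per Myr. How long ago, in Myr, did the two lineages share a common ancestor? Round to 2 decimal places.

p = 304/2823 ≈ 0.107687.
d = −(3/4) ln(1 − 4p/3) = −0.75 ln(1 − 0.143583) = −0.75 ln(0.856417)
  = −0.75 × (-0.154998) = 0.116249 substitutions/site.
Under a molecular clock d = 2μt, so t = d/(2μ) = 0.116249 / (2 × 0.012) = 4.84 Myr.

4.84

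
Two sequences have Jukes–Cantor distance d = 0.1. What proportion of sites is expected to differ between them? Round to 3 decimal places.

0.094

p = (3/4)(1 − e^(−4d/3)) = 0.75 × (1 − e^(-0.133333)) = 0.75 × (1 − 0.875174) = 0.093620.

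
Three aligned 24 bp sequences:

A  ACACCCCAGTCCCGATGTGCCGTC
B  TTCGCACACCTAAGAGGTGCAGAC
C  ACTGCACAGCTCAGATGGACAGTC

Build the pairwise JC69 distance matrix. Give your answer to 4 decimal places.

A–B: 13/24 sites differ → p ≈ 0.541667, d = −0.75 ln(1 − 0.722223) = 0.960702 ≈ 0.9607.
A–C: 9/24 sites differ → p = 0.375, d = −0.75 ln(1 − 0.5) = 0.519860 ≈ 0.5199.
B–C: 9/24 sites differ → p = 0.375, d = −0.75 ln(1 − 0.5) = 0.519860 ≈ 0.5199.

d(A,B) = 0.9607, d(A,C) = 0.5199, d(B,C) = 0.5199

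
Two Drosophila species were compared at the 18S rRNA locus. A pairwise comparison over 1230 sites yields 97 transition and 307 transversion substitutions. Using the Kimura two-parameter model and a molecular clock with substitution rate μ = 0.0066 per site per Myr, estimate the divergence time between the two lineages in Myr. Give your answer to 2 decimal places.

32.91

P = 97/1230 ≈ 0.078862 and Q = 307/1230 ≈ 0.249593.
Under the Kimura two-parameter model, d = −½ ln(1 − 2P − Q) − ¼ ln(1 − 2Q).
1 − 2P − Q = 0.592683, giving −½ ln(0.592683) = 0.261548.
1 − 2Q = 0.500814, giving −¼ ln(0.500814) = 0.172880.
d = 0.261548 + 0.172880 = 0.434428.
Under a molecular clock d = 2μt, so t = d/(2μ) = 0.434428 / (2 × 0.0066) = 32.91 Myr.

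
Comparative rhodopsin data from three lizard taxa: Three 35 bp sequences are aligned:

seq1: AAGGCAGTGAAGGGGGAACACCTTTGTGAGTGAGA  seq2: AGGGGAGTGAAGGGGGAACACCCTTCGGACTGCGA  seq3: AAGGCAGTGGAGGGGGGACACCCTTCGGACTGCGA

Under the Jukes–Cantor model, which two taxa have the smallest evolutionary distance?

seq1–seq2: 7/35 differ, p = 0.200, d = 0.233.
seq1–seq3: 7/35 differ, p = 0.200, d = 0.233.
seq2–seq3: 4/35 differ, p = 0.114, d = 0.124.
The smallest distance is between seq2 and seq3.

seq2 and seq3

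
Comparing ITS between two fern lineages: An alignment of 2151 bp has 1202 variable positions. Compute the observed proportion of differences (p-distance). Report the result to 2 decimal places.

p = 1202/2151 = 0.558809… ≈ 0.56 (to 2 d.p.).

0.56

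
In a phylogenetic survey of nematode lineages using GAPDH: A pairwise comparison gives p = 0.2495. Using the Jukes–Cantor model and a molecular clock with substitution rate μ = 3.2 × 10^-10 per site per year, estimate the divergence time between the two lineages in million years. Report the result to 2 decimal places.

473.98

d = −(3/4) ln(1 − 4p/3) = −0.75 ln(1 − 0.332667) = −0.75 ln(0.667333)
  = −0.75 × (-0.404466) = 0.303350 substitutions/site.
Under a molecular clock d = 2μt, so t = d/(2μ) = 0.303350 / (2 × 3.2 × 10^-10) = 473.98 million years.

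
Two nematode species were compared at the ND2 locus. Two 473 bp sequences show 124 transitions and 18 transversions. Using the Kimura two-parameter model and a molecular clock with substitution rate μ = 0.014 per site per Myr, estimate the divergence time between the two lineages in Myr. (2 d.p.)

P = 124/473 ≈ 0.262156 and Q = 18/473 ≈ 0.038055.
Under the Kimura two-parameter model, d = −½ ln(1 − 2P − Q) − ¼ ln(1 − 2Q).
1 − 2P − Q = 0.437633, giving −½ ln(0.437633) = 0.413187.
1 − 2Q = 0.92389, giving −¼ ln(0.92389) = 0.019791.
d = 0.413187 + 0.019791 = 0.432978.
Under a molecular clock d = 2μt, so t = d/(2μ) = 0.432978 / (2 × 0.014) = 15.46 Myr.

15.46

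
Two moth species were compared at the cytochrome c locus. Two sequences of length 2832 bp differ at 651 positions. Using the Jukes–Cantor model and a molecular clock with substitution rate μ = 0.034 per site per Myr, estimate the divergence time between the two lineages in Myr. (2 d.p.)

4.04

p = 651/2832 ≈ 0.229873.
d = −(3/4) ln(1 − 4p/3) = −0.75 ln(1 − 0.306497) = −0.75 ln(0.693503)
  = −0.75 × (-0.366000) = 0.274500 substitutions/site.
Under a molecular clock d = 2μt, so t = d/(2μ) = 0.274500 / (2 × 0.034) = 4.04 Myr.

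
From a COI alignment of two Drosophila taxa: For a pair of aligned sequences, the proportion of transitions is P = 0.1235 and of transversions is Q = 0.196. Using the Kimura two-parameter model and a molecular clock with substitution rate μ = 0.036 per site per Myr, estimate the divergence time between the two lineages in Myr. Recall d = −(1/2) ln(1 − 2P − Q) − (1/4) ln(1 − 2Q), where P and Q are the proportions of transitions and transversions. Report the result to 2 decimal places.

5.79

Under the Kimura two-parameter model, d = −½ ln(1 − 2P − Q) − ¼ ln(1 − 2Q).
1 − 2P − Q = 0.557, giving −½ ln(0.557) = 0.292595.
1 − 2Q = 0.608, giving −¼ ln(0.608) = 0.124395.
d = 0.292595 + 0.124395 = 0.416990.
Under a molecular clock d = 2μt, so t = d/(2μ) = 0.416990 / (2 × 0.036) = 5.79 Myr.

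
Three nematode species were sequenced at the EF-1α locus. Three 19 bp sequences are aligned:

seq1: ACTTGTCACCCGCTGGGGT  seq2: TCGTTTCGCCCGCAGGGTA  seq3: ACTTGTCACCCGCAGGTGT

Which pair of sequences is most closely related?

seq1 and seq3

seq1–seq2: 7/19 differ, p = 0.368, d = 0.507.
seq1–seq3: 2/19 differ, p = 0.105, d = 0.113.
seq2–seq3: 7/19 differ, p = 0.368, d = 0.507.
The smallest distance is between seq1 and seq3.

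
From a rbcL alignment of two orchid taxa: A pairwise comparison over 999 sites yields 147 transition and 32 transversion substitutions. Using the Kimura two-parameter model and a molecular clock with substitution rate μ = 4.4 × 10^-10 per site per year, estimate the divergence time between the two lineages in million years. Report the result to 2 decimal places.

P = 147/999 ≈ 0.147147 and Q = 32/999 ≈ 0.032032.
Under the Kimura two-parameter model, d = −½ ln(1 − 2P − Q) − ¼ ln(1 − 2Q).
1 − 2P − Q = 0.673674, giving −½ ln(0.673674) = 0.197504.
1 − 2Q = 0.935936, giving −¼ ln(0.935936) = 0.016552.
d = 0.197504 + 0.016552 = 0.214056.
Under a molecular clock d = 2μt, so t = d/(2μ) = 0.214056 / (2 × 4.4 × 10^-10) = 243.25 million years.

243.25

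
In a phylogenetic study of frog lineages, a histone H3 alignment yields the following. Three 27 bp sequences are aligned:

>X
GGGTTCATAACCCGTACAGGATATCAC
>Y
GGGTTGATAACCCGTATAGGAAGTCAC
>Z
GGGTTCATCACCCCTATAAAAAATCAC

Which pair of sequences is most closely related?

X–Y: 4/27 differ, p = 0.148, d = 0.165.
X–Z: 6/27 differ, p = 0.222, d = 0.264.
Y–Z: 6/27 differ, p = 0.222, d = 0.264.
The smallest distance is between X and Y.

X and Y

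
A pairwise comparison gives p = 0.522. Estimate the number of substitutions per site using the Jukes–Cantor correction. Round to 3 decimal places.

d = −(3/4) ln(1 − 4p/3) = −0.75 ln(1 − 0.696) = −0.75 ln(0.304)
  = −0.75 × (-1.190728) = 0.893046 substitutions/site.

0.893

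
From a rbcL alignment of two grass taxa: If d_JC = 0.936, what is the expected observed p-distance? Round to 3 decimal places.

p = (3/4)(1 − e^(−4d/3)) = 0.75 × (1 − e^(-1.248)) = 0.75 × (1 − 0.287078) = 0.534692.

0.535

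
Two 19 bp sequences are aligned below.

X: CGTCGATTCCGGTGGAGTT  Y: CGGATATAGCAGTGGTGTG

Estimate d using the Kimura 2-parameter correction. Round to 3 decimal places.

0.655

Of 19 sites, 1 differences are transitions and 7 are transversions, so P = 1/19 ≈ 0.052632 and Q = 7/19 ≈ 0.368421.
Under the Kimura two-parameter model, d = −½ ln(1 − 2P − Q) − ¼ ln(1 − 2Q).
1 − 2P − Q = 0.526315, giving −½ ln(0.526315) = 0.320928.
1 − 2Q = 0.263158, giving −¼ ln(0.263158) = 0.333750.
d = 0.320928 + 0.333750 = 0.654678.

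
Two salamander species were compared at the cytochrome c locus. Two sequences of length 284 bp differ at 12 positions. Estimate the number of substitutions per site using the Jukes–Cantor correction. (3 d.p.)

p = 12/284 ≈ 0.042254.
d = −(3/4) ln(1 − 4p/3) = −0.75 ln(1 − 0.056339) = −0.75 ln(0.943661)
  = −0.75 × (-0.057988) = 0.043491 substitutions/site.

0.043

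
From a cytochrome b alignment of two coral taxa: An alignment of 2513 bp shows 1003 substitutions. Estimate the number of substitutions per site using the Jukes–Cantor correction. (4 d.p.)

0.5697

p = 1003/2513 ≈ 0.399125.
d = −(3/4) ln(1 − 4p/3) = −0.75 ln(1 − 0.532167) = −0.75 ln(0.467833)
  = −0.75 × (-0.759644) = 0.569733 substitutions/site.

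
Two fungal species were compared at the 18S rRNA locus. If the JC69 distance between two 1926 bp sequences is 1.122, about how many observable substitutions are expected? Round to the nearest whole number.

1121

Invert JC69: p = (3/4)(1 − e^(−4d/3)) = 0.75 × (1 − e^(-1.496)) = 0.75 × (1 − 0.224024) = 0.581982.
Expected differing sites = pL ≈ 0.581982 × 1926 = 1120.897332 ≈ 1121.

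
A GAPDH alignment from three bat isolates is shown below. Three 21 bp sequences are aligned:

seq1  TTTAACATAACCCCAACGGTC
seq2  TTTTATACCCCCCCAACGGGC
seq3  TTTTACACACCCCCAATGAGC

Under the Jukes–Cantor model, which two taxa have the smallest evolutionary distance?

seq1–seq2: 6/21 differ, p = 0.286, d = 0.360.
seq1–seq3: 6/21 differ, p = 0.286, d = 0.360.
seq2–seq3: 4/21 differ, p = 0.190, d = 0.220.
The smallest distance is between seq2 and seq3.

seq2 and seq3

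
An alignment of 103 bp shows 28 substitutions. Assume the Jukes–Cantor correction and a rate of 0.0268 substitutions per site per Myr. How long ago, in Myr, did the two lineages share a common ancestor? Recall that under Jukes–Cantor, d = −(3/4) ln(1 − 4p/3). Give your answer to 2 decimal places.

p = 28/103 ≈ 0.271845.
d = −(3/4) ln(1 − 4p/3) = −0.75 ln(1 − 0.36246) = −0.75 ln(0.63754)
  = −0.75 × (-0.450138) = 0.337604 substitutions/site.
Under a molecular clock d = 2μt, so t = d/(2μ) = 0.337604 / (2 × 0.0268) = 6.30 Myr.

6.30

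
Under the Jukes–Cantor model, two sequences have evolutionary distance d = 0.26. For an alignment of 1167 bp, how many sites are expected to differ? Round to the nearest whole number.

256

Invert JC69: p = (3/4)(1 − e^(−4d/3)) = 0.75 × (1 − e^(-0.346667)) = 0.75 × (1 − 0.707041) = 0.219719.
Expected differing sites = pL ≈ 0.219719 × 1167 = 256.412073 ≈ 256.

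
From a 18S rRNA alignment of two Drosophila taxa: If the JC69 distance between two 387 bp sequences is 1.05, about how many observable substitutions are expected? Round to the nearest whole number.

219

Invert JC69: p = (3/4)(1 − e^(−4d/3)) = 0.75 × (1 − e^(-1.4)) = 0.75 × (1 − 0.246597) = 0.565052.
Expected differing sites = pL ≈ 0.565052 × 387 = 218.675124 ≈ 219.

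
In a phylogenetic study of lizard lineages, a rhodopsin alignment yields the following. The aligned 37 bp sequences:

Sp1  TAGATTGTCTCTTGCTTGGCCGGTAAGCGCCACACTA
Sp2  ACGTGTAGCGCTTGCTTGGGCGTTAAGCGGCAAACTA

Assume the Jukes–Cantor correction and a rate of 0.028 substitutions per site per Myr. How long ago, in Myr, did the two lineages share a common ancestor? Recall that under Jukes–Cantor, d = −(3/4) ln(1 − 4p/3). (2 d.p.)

6.76

The sequences differ at 11 of 37 sites, so p = 11/37 ≈ 0.297297.
d = −(3/4) ln(1 − 4p/3) = −0.75 ln(1 − 0.396396) = −0.75 ln(0.603604)
  = −0.75 × (-0.504837) = 0.378628 substitutions/site.
Under a molecular clock d = 2μt, so t = d/(2μ) = 0.378628 / (2 × 0.028) = 6.76 Myr.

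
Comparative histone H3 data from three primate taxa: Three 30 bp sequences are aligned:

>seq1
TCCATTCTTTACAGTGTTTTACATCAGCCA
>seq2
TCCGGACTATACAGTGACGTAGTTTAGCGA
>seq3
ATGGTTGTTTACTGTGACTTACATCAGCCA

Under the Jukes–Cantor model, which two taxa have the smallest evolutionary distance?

seq1–seq2: 11/30 differ, p = 0.367, d = 0.503.
seq1–seq3: 8/30 differ, p = 0.267, d = 0.330.
seq2–seq3: 13/30 differ, p = 0.433, d = 0.647.
The smallest distance is between seq1 and seq3.

seq1 and seq3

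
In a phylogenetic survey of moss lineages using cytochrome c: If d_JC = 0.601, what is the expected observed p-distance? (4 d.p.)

p = (3/4)(1 − e^(−4d/3)) = 0.75 × (1 − e^(-0.801333)) = 0.75 × (1 − 0.448730) = 0.413453.

0.4135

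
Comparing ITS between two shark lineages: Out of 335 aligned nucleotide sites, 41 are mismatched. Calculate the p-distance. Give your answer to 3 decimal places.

p = 41/335 = 0.122388… ≈ 0.122 (to 3 d.p.).

0.122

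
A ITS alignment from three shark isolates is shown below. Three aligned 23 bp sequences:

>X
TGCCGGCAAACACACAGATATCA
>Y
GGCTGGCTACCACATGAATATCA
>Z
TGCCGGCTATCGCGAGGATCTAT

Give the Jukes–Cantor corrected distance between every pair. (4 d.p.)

d(X,Y) = 0.3904, d(X,Z) = 0.5532, d(Y,Z) = 0.6501

X–Y: 7/23 sites differ → p ≈ 0.304348, d = −0.75 ln(1 − 0.405797) = 0.390401 ≈ 0.3904.
X–Z: 9/23 sites differ → p ≈ 0.391304, d = −0.75 ln(1 − 0.521739) = 0.553199 ≈ 0.5532.
Y–Z: 10/23 sites differ → p ≈ 0.434783, d = −0.75 ln(1 − 0.579711) = 0.650110 ≈ 0.6501.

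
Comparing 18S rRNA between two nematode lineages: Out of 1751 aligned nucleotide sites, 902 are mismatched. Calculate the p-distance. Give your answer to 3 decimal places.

p = 902/1751 = 0.515134… ≈ 0.515 (to 3 d.p.).

0.515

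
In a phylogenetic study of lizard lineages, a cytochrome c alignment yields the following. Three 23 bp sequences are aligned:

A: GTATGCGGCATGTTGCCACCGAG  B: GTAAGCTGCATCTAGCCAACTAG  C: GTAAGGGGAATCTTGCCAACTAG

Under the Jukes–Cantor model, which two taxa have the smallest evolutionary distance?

A–B: 6/23 differ, p = 0.261, d = 0.321.
A–C: 6/23 differ, p = 0.261, d = 0.321.
B–C: 4/23 differ, p = 0.174, d = 0.198.
The smallest distance is between B and C.

B and C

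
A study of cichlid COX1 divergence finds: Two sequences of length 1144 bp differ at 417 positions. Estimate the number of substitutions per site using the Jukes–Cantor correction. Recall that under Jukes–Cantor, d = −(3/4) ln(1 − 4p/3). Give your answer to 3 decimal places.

0.499

p = 417/1144 ≈ 0.36451.
d = −(3/4) ln(1 − 4p/3) = −0.75 ln(1 − 0.486013) = −0.75 ln(0.513987)
  = −0.75 × (-0.665557) = 0.499168 substitutions/site.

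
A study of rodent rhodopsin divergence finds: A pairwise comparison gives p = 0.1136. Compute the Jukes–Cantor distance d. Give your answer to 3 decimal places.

0.123

d = −(3/4) ln(1 − 4p/3) = −0.75 ln(1 − 0.151467) = −0.75 ln(0.848533)
  = −0.75 × (-0.164246) = 0.123185 substitutions/site.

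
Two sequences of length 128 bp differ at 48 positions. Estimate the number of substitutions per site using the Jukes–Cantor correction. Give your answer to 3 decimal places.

0.520

p = 48/128 = 0.375.
d = −(3/4) ln(1 − 4p/3) = −0.75 ln(1 − 0.5) = −0.75 ln(0.5)
  = −0.75 × (-0.693147) = 0.519860 substitutions/site.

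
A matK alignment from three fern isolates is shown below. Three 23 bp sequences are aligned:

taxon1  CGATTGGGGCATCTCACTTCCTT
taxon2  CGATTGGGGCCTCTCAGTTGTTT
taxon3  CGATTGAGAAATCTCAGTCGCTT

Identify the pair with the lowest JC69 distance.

taxon1 and taxon2

taxon1–taxon2: 4/23 differ, p = 0.174, d = 0.198.
taxon1–taxon3: 6/23 differ, p = 0.261, d = 0.321.
taxon2–taxon3: 6/23 differ, p = 0.261, d = 0.321.
The smallest distance is between taxon1 and taxon2.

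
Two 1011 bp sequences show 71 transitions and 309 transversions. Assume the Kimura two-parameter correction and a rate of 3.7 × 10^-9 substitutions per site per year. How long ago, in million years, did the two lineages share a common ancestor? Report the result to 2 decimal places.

71.84

P = 71/1011 ≈ 0.070227 and Q = 309/1011 ≈ 0.305638.
Under the Kimura two-parameter model, d = −½ ln(1 − 2P − Q) − ¼ ln(1 − 2Q).
1 − 2P − Q = 0.553908, giving −½ ln(0.553908) = 0.295378.
1 − 2Q = 0.388724, giving −¼ ln(0.388724) = 0.236221.
d = 0.295378 + 0.236221 = 0.531599.
Under a molecular clock d = 2μt, so t = d/(2μ) = 0.531599 / (2 × 3.7 × 10^-9) = 71.84 million years.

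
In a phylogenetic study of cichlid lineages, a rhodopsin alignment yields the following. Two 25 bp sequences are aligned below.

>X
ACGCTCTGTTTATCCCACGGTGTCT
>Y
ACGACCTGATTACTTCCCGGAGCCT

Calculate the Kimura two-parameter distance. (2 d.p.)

Of 25 sites, 5 differences are transitions and 4 are transversions, so P = 5/25 = 0.2 and Q = 4/25 = 0.16.
Under the Kimura two-parameter model, d = −½ ln(1 − 2P − Q) − ¼ ln(1 − 2Q).
1 − 2P − Q = 0.44, giving −½ ln(0.44) = 0.410490.
1 − 2Q = 0.68, giving −¼ ln(0.68) = 0.096416.
d = 0.410490 + 0.096416 = 0.506906.

0.51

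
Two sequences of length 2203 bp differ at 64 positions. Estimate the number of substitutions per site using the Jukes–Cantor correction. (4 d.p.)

p = 64/2203 ≈ 0.029051.
d = −(3/4) ln(1 − 4p/3) = −0.75 ln(1 − 0.038735) = −0.75 ln(0.961265)
  = −0.75 × (-0.039505) = 0.029629 substitutions/site.

0.0296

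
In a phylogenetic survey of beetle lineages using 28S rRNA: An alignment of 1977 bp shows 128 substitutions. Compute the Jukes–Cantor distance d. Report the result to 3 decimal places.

p = 128/1977 ≈ 0.064745.
d = −(3/4) ln(1 − 4p/3) = −0.75 ln(1 − 0.086327) = −0.75 ln(0.913673)
  = −0.75 × (-0.090283) = 0.067712 substitutions/site.

0.068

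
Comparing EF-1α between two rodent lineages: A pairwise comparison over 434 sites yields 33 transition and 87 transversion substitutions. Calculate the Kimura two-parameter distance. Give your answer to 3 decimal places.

0.345

P = 33/434 ≈ 0.076037 and Q = 87/434 ≈ 0.200461.
Under the Kimura two-parameter model, d = −½ ln(1 − 2P − Q) − ¼ ln(1 − 2Q).
1 − 2P − Q = 0.647465, giving −½ ln(0.647465) = 0.217345.
1 − 2Q = 0.599078, giving −¼ ln(0.599078) = 0.128091.
d = 0.217345 + 0.128091 = 0.345436.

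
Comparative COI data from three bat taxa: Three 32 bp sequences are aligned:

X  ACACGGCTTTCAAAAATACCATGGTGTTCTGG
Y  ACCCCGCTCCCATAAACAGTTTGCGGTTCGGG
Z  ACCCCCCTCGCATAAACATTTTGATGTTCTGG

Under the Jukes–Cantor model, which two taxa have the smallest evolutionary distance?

Y and Z

X–Y: 12/32 differ, p = 0.375, d = 0.520.
X–Z: 11/32 differ, p = 0.344, d = 0.460.
Y–Z: 6/32 differ, p = 0.188, d = 0.216.
The smallest distance is between Y and Z.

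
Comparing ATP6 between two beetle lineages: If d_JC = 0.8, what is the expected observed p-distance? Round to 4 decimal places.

0.4919

p = (3/4)(1 − e^(−4d/3)) = 0.75 × (1 − e^(-1.066667)) = 0.75 × (1 − 0.344154) = 0.491885.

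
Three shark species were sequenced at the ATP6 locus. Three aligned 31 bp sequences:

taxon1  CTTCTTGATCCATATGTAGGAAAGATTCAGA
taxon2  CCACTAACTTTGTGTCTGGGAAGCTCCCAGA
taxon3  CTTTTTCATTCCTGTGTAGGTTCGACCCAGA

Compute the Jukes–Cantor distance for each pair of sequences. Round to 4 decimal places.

taxon1–taxon2: 16/31 sites differ → p ≈ 0.516129, d = −0.75 ln(1 − 0.688172) = 0.873978 ≈ 0.8740.
taxon1–taxon3: 10/31 sites differ → p ≈ 0.322581, d = −0.75 ln(1 − 0.430108) = 0.421731 ≈ 0.4217.
taxon2–taxon3: 15/31 sites differ → p ≈ 0.483871, d = −0.75 ln(1 − 0.645161) = 0.777068 ≈ 0.7771.

d(taxon1,taxon2) = 0.8740, d(taxon1,taxon3) = 0.4217, d(taxon2,taxon3) = 0.7771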